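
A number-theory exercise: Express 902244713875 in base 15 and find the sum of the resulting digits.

57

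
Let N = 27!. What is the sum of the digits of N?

108

27! = 10888869450418352160768000000
Sum of its 29 digits: 108.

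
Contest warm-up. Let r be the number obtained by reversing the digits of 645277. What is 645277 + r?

1417823

Reverse of 645277 is 772546.
645277 + 772546 = 1417823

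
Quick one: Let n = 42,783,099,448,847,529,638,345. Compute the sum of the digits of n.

122

4+2+7+8+3+0+9+9+4+4+8+8+4+7+5+2+9+6+3+8+3+4+5 = 122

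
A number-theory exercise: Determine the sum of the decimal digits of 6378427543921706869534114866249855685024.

6+3+7+8+4+2+7+5+4+3+9+2+1+7+0+6+8+6+9+5+3+4+1+1+4+8+6+6+2+4+9+8+5+5+6+8+5+0+2+4 = 193

193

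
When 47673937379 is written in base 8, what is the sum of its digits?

47

47673937379 in base 8 is 543145506743.
Digit sum: 5+4+3+1+4+5+5+0+6+7+4+3 = 47.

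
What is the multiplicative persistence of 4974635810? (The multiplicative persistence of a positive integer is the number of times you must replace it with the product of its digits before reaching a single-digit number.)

1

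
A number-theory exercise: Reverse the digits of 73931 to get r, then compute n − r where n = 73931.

59994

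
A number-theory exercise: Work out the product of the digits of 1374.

84

1×3×7×4 = 84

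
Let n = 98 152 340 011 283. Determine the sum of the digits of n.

9+8+1+5+2+3+4+0+0+1+1+2+8+3 = 47

47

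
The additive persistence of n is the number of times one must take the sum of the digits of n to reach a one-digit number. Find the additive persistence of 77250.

77250 → 21 → 3 (2 steps)

2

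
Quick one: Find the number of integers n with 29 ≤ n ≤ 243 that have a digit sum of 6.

15

The integers in [29, 243] that have a digit sum of 6: 33, 42, 51, 60, 105, 114, …, 231, 240.
15 qualify.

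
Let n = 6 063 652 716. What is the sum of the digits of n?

42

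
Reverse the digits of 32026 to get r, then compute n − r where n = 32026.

-29997

Reverse of 32026 is 62023.
32026 − 62023 = -29997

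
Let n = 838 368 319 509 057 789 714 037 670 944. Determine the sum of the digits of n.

151

8+3+8+3+6+8+3+1+9+5+0+9+0+5+7+7+8+9+7+1+4+0+3+7+6+7+0+9+4+4 = 151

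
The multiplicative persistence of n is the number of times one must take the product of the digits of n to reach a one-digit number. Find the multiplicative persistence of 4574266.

2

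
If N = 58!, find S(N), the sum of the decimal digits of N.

58! = 2350561331282878571829474910515074683828862318181142924420699914240000000000000
Sum of its 79 digits: 288.

288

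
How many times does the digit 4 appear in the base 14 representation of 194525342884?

1

194525342884 in base 14 is 95B4D83D2C.
The digit 4 appears 1 time.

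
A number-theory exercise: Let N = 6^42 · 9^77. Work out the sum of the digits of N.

6^42 · 9^77 = 14422008358962440693906764770156311881887818030086242400043654108221358246118974448504599817946538792976384
Sum of its 107 digits: 477.

477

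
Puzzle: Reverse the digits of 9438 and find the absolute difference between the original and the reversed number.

1089

Reverse of 9438 is 8349.
|9438 − 8349| = 1089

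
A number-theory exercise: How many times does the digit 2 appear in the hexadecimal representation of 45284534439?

45284534439 in base 16 is A8B2B28A7.
The digit 2 appears 2 times.

2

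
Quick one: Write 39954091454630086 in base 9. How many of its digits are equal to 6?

39954091454630086 in base 9 is 235043624616818344.
The digit 6 appears 3 times.

3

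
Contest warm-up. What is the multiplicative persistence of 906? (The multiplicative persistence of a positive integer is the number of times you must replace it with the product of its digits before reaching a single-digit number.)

1

906 → 0 (1 step)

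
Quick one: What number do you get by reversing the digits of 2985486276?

6726845892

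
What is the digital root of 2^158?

The digital root of n equals n mod 9 (or 9 when 9 | n), so we need 2^158 mod 9.
2^158 ≡ 4 (mod 9), so the digital root is 4.

4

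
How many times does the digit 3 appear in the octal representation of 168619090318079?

1

168619090318079 in base 8 is 4625566076611377.
The digit 3 appears 1 time.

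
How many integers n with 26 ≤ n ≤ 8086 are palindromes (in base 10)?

168

The integers in [26, 8086] that are palindromes (in base 10): 33, 44, 55, 66, 77, 88, …, 7997, 8008.
168 qualify.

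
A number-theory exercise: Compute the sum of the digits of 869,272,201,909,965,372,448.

103

8+6+9+2+7+2+2+0+1+9+0+9+9+6+5+3+7+2+4+4+8 = 103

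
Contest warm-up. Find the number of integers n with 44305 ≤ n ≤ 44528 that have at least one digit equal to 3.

117

The integers in [44305, 44528] that have at least one digit equal to 3: 44305, 44306, 44307, 44308, 44309, 44310, …, 44513, 44523.
117 qualify.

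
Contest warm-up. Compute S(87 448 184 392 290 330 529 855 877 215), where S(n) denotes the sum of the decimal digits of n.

8+7+4+4+8+1+8+4+3+9+2+2+9+0+3+3+0+5+2+9+8+5+5+8+7+7+2+1+5 = 139

139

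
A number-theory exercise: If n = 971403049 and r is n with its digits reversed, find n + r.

Reverse of 971403049 is 940304179.
971403049 + 940304179 = 1911707228

1911707228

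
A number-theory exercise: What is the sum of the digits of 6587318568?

57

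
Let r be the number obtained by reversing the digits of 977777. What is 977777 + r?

1755556

Reverse of 977777 is 777779.
977777 + 777779 = 1755556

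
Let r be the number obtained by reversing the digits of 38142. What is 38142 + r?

62325

Reverse of 38142 is 24183.
38142 + 24183 = 62325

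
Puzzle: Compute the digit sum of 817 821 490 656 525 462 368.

98

8+1+7+8+2+1+4+9+0+6+5+6+5+2+5+4+6+2+3+6+8 = 98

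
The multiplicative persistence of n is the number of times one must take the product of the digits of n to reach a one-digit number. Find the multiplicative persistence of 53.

53 → 15 → 5 (2 steps)

2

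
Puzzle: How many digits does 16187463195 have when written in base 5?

15

16187463195 in base 5 is 231122442310240, which has 15 digits.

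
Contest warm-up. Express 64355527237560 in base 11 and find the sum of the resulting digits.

50

64355527237560 in base 11 is 19562031420449.
Digit sum: 1+9+5+6+2+0+3+1+4+2+0+4+4+9 = 50.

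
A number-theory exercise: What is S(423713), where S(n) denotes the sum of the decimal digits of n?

4+2+3+7+1+3 = 20

20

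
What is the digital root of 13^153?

The digital root of n equals n mod 9 (or 9 when 9 | n), so we need 13^153 mod 9.
13^153 ≡ 1 (mod 9), so the digital root is 1.

1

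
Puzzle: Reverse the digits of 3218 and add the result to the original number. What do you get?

11341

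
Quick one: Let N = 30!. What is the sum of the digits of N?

30! = 265252859812191058636308480000000
Sum of its 33 digits: 117.

117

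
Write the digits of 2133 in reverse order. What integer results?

3312

Reversing 2133 gives 3312.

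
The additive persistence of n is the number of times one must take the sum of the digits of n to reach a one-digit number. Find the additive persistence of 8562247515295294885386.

8562247515295294885386 → 114 → 6 (2 steps)

2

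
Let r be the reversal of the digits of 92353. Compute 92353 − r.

57024

Reverse of 92353 is 35329.
92353 − 35329 = 57024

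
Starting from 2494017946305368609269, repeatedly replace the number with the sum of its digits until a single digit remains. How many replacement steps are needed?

2

2494017946305368609269 → 103 → 4 (2 steps)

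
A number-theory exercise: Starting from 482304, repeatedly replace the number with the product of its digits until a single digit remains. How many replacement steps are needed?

482304 → 0 (1 step)

1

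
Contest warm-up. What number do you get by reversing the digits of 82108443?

34480128

Reversing 82108443 gives 34480128.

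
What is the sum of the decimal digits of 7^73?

277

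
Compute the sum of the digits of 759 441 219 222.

7+5+9+4+4+1+2+1+9+2+2+2 = 48

48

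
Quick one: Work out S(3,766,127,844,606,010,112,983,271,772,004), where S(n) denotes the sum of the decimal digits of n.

115

3+7+6+6+1+2+7+8+4+4+6+0+6+0+1+0+1+1+2+9+8+3+2+7+1+7+7+2+0+0+4 = 115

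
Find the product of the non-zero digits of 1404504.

1×4×4×5×4 = 320

320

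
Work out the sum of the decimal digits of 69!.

351

69! = 171122452428141311372468338881272839092270544893520369393648040923257279754140647424000000000000000
Sum of its 99 digits: 351.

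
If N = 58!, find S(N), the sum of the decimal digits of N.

58! = 2350561331282878571829474910515074683828862318181142924420699914240000000000000
Sum of its 79 digits: 288.

288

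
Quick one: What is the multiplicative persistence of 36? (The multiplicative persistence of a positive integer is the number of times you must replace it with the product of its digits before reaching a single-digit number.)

2

36 → 18 → 8 (2 steps)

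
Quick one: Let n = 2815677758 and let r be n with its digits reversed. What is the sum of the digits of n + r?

Reversal of 2815677758 is 8577765182; 2815677758 + 8577765182 = 11393442940.
Digit sum of 11393442940: 1+1+3+9+3+4+4+2+9+4+0 = 40.

40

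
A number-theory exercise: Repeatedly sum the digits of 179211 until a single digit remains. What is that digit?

1+7+9+2+1+1 = 21
2+1 = 3

3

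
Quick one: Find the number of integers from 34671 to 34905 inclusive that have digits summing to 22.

The integers in [34671, 34905] that have digits summing to 22: 34672, 34681, 34690, 34708, 34717, 34726, …, 34861, 34870.
20 qualify.

20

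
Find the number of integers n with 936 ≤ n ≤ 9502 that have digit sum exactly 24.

The integers in [936, 9502] that have digit sum exactly 24: 969, 978, 987, 996, 1599, 1689, …, 9483, 9492.
366 qualify.

366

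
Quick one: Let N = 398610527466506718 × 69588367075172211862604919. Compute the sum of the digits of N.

398610527466506718 × 69588367075172211862604919 = 27738655705367284721526446196206800693345842
Sum of its 44 digits: 198.

198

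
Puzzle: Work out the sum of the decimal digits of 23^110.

709

23^110 = 616682979366874950583296254084412384010615896106334718624545772914710387572339321719235468002776585157454831991842428439789072471181992007347988737649
Sum of its 150 digits: 709.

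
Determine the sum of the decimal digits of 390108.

21

3+9+0+1+0+8 = 21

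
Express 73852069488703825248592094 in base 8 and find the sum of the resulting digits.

73852069488703825248592094 in base 8 is 36426621326101744104361220336.
Digit sum: 3+6+4+2+6+6+2+1+3+2+6+1+0+1+7+4+4+1+0+4+3+6+1+2+2+0+3+3+6 = 89.

89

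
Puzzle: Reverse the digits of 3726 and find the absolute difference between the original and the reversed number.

2547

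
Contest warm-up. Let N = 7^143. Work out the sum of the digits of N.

7^143 = 7063496300526315159539361033232862358030922064445135873448705419884155240265969106126322132413499668950895841044998412343
Sum of its 121 digits: 508.

508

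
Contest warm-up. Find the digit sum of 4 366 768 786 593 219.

90

4+3+6+6+7+6+8+7+8+6+5+9+3+2+1+9 = 90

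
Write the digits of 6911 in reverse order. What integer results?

1196

Reversing 6911 gives 1196.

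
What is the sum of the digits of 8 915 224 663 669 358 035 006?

8+9+1+5+2+2+4+6+6+3+6+6+9+3+5+8+0+3+5+0+0+6 = 97

97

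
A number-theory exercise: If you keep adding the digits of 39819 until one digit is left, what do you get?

3+9+8+1+9 = 30
3+0 = 3

3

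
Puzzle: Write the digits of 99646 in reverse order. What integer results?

Reversing 99646 gives 64699.

64699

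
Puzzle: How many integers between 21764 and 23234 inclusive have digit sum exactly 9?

33

The integers in [21764, 23234] that have digit sum exactly 9: 22005, 22014, 22023, 22032, 22041, 22050, …, 23211, 23220.
33 qualify.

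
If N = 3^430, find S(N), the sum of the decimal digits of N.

3^430 = 14525782246983536034855161109683669991596791359872003040559706366419642084429701840751350156979879812492031968558443634536059520162376755326522152623614004701935006338791410425475271334803677037795227206649
Sum of its 206 digits: 900.

900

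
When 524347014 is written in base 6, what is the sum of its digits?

524347014 in base 6 is 124010324250.
Digit sum: 1+2+4+0+1+0+3+2+4+2+5+0 = 24.

24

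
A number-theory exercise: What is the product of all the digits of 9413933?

9×4×1×3×9×3×3 = 8748

8748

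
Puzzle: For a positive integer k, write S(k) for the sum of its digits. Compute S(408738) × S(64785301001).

1050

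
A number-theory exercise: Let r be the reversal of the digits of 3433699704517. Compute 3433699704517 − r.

Reverse of 3433699704517 is 7154079963343.
3433699704517 − 7154079963343 = -3720380258826

-3720380258826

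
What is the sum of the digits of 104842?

1+0+4+8+4+2 = 19

19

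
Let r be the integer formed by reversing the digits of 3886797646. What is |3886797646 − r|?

Reverse of 3886797646 is 6467976883.
|3886797646 − 6467976883| = 2581179237

2581179237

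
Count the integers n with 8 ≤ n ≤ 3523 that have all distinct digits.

The integers in [8, 3523] that have all distinct digits: 8, 9, 10, 12, 13, 14, …, 3520, 3521.
1979 qualify.

1979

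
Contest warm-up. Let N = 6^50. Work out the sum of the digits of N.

6^50 = 808281277464764060643139600456536293376
Sum of its 39 digits: 171.

171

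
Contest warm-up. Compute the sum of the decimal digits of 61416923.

32

6+1+4+1+6+9+2+3 = 32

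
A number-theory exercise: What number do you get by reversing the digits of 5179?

Reversing 5179 gives 9715.

9715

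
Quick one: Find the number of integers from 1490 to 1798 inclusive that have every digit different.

The integers in [1490, 1798] that have every digit different: 1490, 1492, 1493, 1495, 1496, 1497, …, 1796, 1798.
175 qualify.

175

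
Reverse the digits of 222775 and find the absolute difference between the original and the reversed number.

Reverse of 222775 is 577222.
|222775 − 577222| = 354447

354447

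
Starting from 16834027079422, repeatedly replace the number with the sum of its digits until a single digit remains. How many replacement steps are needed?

16834027079422 → 55 → 10 → 1 (3 steps)

3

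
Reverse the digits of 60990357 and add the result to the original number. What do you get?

Reverse of 60990357 is 75309906.
60990357 + 75309906 = 136300263

136300263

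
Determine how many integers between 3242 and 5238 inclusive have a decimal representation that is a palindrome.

The integers in [3242, 5238] that have a decimal representation that is a palindrome: 3333, 3443, 3553, 3663, 3773, 3883, …, 5115, 5225.
20 qualify.

20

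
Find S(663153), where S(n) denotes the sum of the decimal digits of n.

24

6+6+3+1+5+3 = 24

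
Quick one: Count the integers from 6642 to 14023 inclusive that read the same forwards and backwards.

74

The integers in [6642, 14023] that read the same forwards and backwards: 6666, 6776, 6886, 6996, 7007, 7117, …, 13831, 13931.
74 qualify.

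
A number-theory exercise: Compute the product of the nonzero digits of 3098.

216

3×9×8 = 216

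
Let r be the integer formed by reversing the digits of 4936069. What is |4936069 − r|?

4670325

Reverse of 4936069 is 9606394.
|4936069 − 9606394| = 4670325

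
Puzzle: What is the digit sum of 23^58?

373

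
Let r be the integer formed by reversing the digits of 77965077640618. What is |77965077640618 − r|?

3639599416359

Reverse of 77965077640618 is 81604677056977.
|77965077640618 − 81604677056977| = 3639599416359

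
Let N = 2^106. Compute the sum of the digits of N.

2^106 = 81129638414606681695789005144064
Sum of its 32 digits: 142.

142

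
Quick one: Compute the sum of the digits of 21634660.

28

2+1+6+3+4+6+6+0 = 28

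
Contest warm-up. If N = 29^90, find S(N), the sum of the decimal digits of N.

577

29^90 = 412876163830129141719696825306774096522784009170266548972077860557379337563903603905788436282113262572856055665137152460350893141801
Sum of its 132 digits: 577.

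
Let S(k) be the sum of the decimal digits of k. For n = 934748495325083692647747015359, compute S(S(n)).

14

First digit sum: 149.
1+4+9 = 14.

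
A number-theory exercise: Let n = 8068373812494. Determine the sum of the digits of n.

8+0+6+8+3+7+3+8+1+2+4+9+4 = 63

63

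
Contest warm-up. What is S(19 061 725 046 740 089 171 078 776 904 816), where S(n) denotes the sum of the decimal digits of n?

1+9+0+6+1+7+2+5+0+4+6+7+4+0+0+8+9+1+7+1+0+7+8+7+7+6+9+0+4+8+1+6 = 141

141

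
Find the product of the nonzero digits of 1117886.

2688

1×1×1×7×8×8×6 = 2688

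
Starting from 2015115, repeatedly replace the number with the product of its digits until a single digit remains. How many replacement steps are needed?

2015115 → 0 (1 step)

1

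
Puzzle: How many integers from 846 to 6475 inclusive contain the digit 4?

2264

The integers in [846, 6475] that contain the digit 4: 846, 847, 848, 849, 854, 864, …, 6474, 6475.
2264 qualify.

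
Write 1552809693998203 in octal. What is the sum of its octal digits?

1552809693998203 in base 8 is 54104265615566173.
Digit sum: 5+4+1+0+4+2+6+5+6+1+5+5+6+6+1+7+3 = 67.

67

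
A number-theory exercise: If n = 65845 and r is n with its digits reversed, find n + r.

120701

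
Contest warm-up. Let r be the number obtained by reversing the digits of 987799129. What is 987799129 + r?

1909796918

Reverse of 987799129 is 921997789.
987799129 + 921997789 = 1909796918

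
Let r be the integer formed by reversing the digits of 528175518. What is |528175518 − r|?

287396307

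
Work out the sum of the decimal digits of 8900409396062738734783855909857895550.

8+9+0+0+4+0+9+3+9+6+0+6+2+7+3+8+7+3+4+7+8+3+8+5+5+9+0+9+8+5+7+8+9+5+5+5+0 = 194

194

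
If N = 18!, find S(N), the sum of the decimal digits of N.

18! = 6402373705728000
Sum of its 16 digits: 54.

54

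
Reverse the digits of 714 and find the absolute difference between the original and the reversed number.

Reverse of 714 is 417.
|714 − 417| = 297

297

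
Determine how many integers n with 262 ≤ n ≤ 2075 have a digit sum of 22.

The integers in [262, 2075] that have a digit sum of 22: 499, 589, 598, 679, 688, 697, …, 1984, 1993.
49 qualify.

49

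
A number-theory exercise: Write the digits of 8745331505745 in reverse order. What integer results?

Reversing 8745331505745 gives 5475051335478.

5475051335478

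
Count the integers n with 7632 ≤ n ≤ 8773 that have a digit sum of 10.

The integers in [7632, 8773] that have a digit sum of 10: 8002, 8011, 8020, 8101, 8110, 8200.
6 qualify.

6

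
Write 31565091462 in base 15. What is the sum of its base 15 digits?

31565091462 in base 15 is C4B22EA5C.
Digit sum: 12+4+11+2+2+14+10+5+12 = 72.

72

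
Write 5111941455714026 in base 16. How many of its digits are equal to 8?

5111941455714026 in base 16 is 1229489E9496EA.
The digit 8 appears 1 time.

1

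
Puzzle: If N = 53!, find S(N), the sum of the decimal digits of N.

53! = 4274883284060025564298013753389399649690343788366813724672000000000000
Sum of its 70 digits: 279.

279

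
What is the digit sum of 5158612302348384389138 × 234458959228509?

5158612302348384389138 × 234458959228509 = 1209482871471984797806473355719535242
Sum of its 37 digits: 177.

177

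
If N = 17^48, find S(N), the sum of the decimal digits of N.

17^48 = 115225400457255426923013053222916919834651165519677685328641
Sum of its 60 digits: 244.

244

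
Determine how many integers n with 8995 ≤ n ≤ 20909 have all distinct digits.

The integers in [8995, 20909] that have all distinct digits: 9012, 9013, 9014, 9015, 9016, 9017, …, 20896, 20897.
3822 qualify.

3822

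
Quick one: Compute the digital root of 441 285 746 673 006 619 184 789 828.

8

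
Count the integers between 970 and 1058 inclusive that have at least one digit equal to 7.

18

The integers in [970, 1058] that have at least one digit equal to 7: 970, 971, 972, 973, 974, 975, …, 1047, 1057.
18 qualify.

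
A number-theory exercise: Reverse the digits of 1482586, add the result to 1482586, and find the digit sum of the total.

Reversal of 1482586 is 6852841; 1482586 + 6852841 = 8335427.
Digit sum of 8335427: 8+3+3+5+4+2+7 = 32.

32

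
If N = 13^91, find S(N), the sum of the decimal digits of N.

508

13^91 = 233800297756495754333906440859465656572562698747866779643043984685250327454376054887271637253929816437
Sum of its 102 digits: 508.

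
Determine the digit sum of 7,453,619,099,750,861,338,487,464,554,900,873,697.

190

7+4+5+3+6+1+9+0+9+9+7+5+0+8+6+1+3+3+8+4+8+7+4+6+4+5+5+4+9+0+0+8+7+3+6+9+7 = 190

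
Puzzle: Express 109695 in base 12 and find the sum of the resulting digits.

25

109695 in base 12 is 53593.
Digit sum: 5+3+5+9+3 = 25.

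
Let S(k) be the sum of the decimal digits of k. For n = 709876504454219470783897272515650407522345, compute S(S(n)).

First digit sum: 189.
1+8+9 = 18.

18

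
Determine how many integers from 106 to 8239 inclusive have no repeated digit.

The integers in [106, 8239] that have no repeated digit: 106, 107, 108, 109, 120, 123, …, 8237, 8239.
4305 qualify.

4305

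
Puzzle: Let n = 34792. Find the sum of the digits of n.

3+4+7+9+2 = 25

25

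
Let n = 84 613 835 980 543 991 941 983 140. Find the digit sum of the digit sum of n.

First digit sum: 125.
1+2+5 = 8.

8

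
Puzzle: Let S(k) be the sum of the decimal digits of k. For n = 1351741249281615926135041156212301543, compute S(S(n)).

First digit sum: 124.
1+2+4 = 7.

7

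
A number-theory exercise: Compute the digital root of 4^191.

The digital root of n equals n mod 9 (or 9 when 9 | n), so we need 4^191 mod 9.
4^191 ≡ 7 (mod 9), so the digital root is 7.

7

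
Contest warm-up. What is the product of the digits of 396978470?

0

3×9×6×9×7×8×4×7×0 = 0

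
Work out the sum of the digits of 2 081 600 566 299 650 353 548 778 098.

2+0+8+1+6+0+0+5+6+6+2+9+9+6+5+0+3+5+3+5+4+8+7+7+8+0+9+8 = 132

132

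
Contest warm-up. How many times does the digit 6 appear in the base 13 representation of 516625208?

1

516625208 in base 13 is 830563B8.
The digit 6 appears 1 time.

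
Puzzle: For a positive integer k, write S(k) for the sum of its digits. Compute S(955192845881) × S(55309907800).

S(955192845881) = 9+5+5+1+9+2+8+4+5+8+8+1 = 65.
S(55309907800) = 5+5+3+0+9+9+0+7+8+0+0 = 46.
65 · 46 = 2990.

2990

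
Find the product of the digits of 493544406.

4×9×3×5×4×4×4×0×6 = 0

0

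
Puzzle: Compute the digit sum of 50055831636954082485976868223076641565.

178

5+0+0+5+5+8+3+1+6+3+6+9+5+4+0+8+2+4+8+5+9+7+6+8+6+8+2+2+3+0+7+6+6+4+1+5+6+5 = 178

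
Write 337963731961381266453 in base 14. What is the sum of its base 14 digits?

337963731961381266453 in base 14 is B1263D9610D45B656D.
Digit sum: 11+1+2+6+3+13+9+6+1+0+13+4+5+11+6+5+6+13 = 115.

115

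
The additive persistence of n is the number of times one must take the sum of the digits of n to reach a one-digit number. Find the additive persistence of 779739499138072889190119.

779739499138072889190119 → 131 → 5 (2 steps)

2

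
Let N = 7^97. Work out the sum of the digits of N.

376

7^97 = 9429960669459935834824045974053110235735286294182581343830598633795018832760723207
Sum of its 82 digits: 376.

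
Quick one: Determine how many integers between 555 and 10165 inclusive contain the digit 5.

3324

The integers in [555, 10165] that contain the digit 5: 555, 556, 557, 558, 559, 560, …, 10159, 10165.
3324 qualify.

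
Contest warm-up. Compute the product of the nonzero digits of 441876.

5376

4×4×1×8×7×6 = 5376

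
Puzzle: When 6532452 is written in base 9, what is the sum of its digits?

6532452 in base 9 is 13255750.
Digit sum: 1+3+2+5+5+7+5+0 = 28.

28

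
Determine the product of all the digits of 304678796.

3×0×4×6×7×8×7×9×6 = 0

0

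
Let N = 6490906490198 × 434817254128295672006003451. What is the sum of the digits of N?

180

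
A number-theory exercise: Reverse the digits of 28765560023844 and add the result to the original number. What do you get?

73597566580626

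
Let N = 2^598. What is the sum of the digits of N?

853

2^598 = 1037378892220248239628101965922790287753111558060609224998914332422663202853227036599926762236775948572049471652825197295598787768852943826971718708528490921765295450850377380921344
Sum of its 181 digits: 853.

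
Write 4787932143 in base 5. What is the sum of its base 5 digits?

27

4787932143 in base 5 is 34301202312033.
Digit sum: 3+4+3+0+1+2+0+2+3+1+2+0+3+3 = 27.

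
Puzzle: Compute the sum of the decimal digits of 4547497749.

60

4+5+4+7+4+9+7+7+4+9 = 60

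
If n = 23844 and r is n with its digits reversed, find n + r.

Reverse of 23844 is 44832.
23844 + 44832 = 68676

68676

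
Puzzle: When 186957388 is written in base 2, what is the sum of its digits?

186957388 in base 2 is 1011001001001011111001001100.
Digit sum: 1+0+1+1+0+0+1+0+0+1+0+0+1+0+1+1+1+1+1+0+0+1+0+0+1+1+0+0 = 14.

14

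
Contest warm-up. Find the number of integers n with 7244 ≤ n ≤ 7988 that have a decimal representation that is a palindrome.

6

The integers in [7244, 7988] that have a decimal representation that is a palindrome: 7337, 7447, 7557, 7667, 7777, 7887.
6 qualify.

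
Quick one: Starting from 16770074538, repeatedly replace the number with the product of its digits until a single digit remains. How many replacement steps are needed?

1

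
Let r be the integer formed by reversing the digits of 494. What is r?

494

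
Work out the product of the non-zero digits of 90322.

9×3×2×2 = 108

108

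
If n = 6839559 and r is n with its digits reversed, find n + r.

16398945

Reverse of 6839559 is 9559386.
6839559 + 9559386 = 16398945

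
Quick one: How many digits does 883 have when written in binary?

883 in base 2 is 1101110011, which has 10 digits.

10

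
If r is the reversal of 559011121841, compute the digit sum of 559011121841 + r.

49

Reversal of 559011121841 is 148121110955; 559011121841 + 148121110955 = 707132232796.
Digit sum of 707132232796: 7+0+7+1+3+2+2+3+2+7+9+6 = 49.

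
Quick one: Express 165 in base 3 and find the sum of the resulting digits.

165 in base 3 is 20010.
Digit sum: 2+0+0+1+0 = 3.

3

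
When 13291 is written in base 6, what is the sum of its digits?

11

13291 in base 6 is 141311.
Digit sum: 1+4+1+3+1+1 = 11.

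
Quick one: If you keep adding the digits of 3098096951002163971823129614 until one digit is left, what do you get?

7

3+0+9+8+0+9+6+9+5+1+0+0+2+1+6+3+9+7+1+8+2+3+1+2+9+6+1+4 = 115
1+1+5 = 7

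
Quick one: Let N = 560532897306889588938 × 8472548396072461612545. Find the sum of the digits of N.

144

560532897306889588938 × 8472548396072461612545 = 4749142100023337224129129350800719674027210
Sum of its 43 digits: 144.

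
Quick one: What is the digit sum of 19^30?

19^30 = 230466617897195215045509519405933293401
Sum of its 39 digits: 163.

163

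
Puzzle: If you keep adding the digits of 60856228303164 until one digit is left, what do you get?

9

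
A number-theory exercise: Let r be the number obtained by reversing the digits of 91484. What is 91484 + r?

Reverse of 91484 is 48419.
91484 + 48419 = 139903

139903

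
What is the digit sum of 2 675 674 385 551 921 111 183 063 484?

2+6+7+5+6+7+4+3+8+5+5+5+1+9+2+1+1+1+1+1+8+3+0+6+3+4+8+4 = 116

116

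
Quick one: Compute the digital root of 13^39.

The digital root of n equals n mod 9 (or 9 when 9 | n), so we need 13^39 mod 9.
13^39 ≡ 1 (mod 9), so the digital root is 1.

1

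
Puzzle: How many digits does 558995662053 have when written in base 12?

558995662053 in base 12 is 90406623B99, which has 11 digits.

11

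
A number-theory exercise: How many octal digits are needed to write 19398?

19398 in base 8 is 45706, which has 5 digits.

5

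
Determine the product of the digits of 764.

168

7×6×4 = 168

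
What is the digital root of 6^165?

The digital root of n equals n mod 9 (or 9 when 9 | n), so we need 6^165 mod 9.
6^165 ≡ 0 (mod 9), so the digital root is 9.

9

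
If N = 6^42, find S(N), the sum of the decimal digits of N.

153

6^42 = 481229803398374426442198455156736
Sum of its 33 digits: 153.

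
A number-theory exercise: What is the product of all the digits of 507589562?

5×0×7×5×8×9×5×6×2 = 0

0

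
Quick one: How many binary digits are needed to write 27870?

15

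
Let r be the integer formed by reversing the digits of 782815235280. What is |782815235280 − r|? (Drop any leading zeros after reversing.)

700282716993

Reverse of 782815235280 is 82532518287.
|782815235280 − 82532518287| = 700282716993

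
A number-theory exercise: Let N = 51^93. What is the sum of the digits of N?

756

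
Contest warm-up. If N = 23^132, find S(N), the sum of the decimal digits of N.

784

23^132 = 559853444205256635038100588781766472299607450896116455907997413610043321320649050722672985771503413338123172793785354887420997040443053745840717914418241953209814924365524375775521
Sum of its 180 digits: 784.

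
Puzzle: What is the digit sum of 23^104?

23^104 = 4165766717332139306998022986739468184033507551039428814620390957457014951099725024917677010084876007043500323032088714918238998592983029995841
Sum of its 142 digits: 637.

637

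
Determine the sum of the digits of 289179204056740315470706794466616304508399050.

2+8+9+1+7+9+2+0+4+0+5+6+7+4+0+3+1+5+4+7+0+7+0+6+7+9+4+4+6+6+6+1+6+3+0+4+5+0+8+3+9+9+0+5+0 = 192

192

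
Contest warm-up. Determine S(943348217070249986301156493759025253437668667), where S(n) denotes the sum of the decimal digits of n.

209

9+4+3+3+4+8+2+1+7+0+7+0+2+4+9+9+8+6+3+0+1+1+5+6+4+9+3+7+5+9+0+2+5+2+5+3+4+3+7+6+6+8+6+6+7 = 209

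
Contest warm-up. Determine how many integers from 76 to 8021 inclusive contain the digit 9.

The integers in [76, 8021] that contain the digit 9: 79, 89, 90, 91, 92, 93, …, 8009, 8019.
2163 qualify.

2163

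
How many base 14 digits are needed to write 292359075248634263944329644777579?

292359075248634263944329644777579 in base 14 is 2521083B17C0AD2B2781B5223C119, which has 29 digits.

29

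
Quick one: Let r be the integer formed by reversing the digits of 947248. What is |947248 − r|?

Reverse of 947248 is 842749.
|947248 − 842749| = 104499

104499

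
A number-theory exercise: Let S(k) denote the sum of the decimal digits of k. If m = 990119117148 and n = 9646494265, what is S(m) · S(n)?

2805

S(990119117148) = 9+9+0+1+1+9+1+1+7+1+4+8 = 51.
S(9646494265) = 9+6+4+6+4+9+4+2+6+5 = 55.
51 · 55 = 2805.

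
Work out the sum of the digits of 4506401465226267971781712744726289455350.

4+5+0+6+4+0+1+4+6+5+2+2+6+2+6+7+9+7+1+7+8+1+7+1+2+7+4+4+7+2+6+2+8+9+4+5+5+3+5+0 = 174

174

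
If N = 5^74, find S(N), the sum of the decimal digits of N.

241

5^74 = 5293955920339377119177015629247762262821197509765625
Sum of its 52 digits: 241.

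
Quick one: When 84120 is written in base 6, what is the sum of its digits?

20

84120 in base 6 is 1445240.
Digit sum: 1+4+4+5+2+4+0 = 20.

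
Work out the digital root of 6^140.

9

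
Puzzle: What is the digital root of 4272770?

2

4+2+7+2+7+7+0 = 29
2+9 = 11
1+1 = 2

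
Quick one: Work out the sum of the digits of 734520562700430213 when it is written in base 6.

734520562700430213 in base 6 is 53252214504101252415513.
Digit sum: 5+3+2+5+2+2+1+4+5+0+4+1+0+1+2+5+2+4+1+5+5+1+3 = 63.

63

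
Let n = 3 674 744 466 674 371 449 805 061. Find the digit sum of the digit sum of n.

8

First digit sum: 116.
1+1+6 = 8.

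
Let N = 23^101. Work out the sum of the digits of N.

623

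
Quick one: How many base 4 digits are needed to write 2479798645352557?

26

2479798645352557 in base 4 is 20303311310131113232201231, which has 26 digits.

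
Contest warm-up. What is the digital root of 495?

9

4+9+5 = 18
1+8 = 9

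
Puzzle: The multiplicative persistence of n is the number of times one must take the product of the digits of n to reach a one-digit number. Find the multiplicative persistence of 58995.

2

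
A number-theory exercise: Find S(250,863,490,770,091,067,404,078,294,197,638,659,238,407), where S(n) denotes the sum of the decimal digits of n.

190

2+5+0+8+6+3+4+9+0+7+7+0+0+9+1+0+6+7+4+0+4+0+7+8+2+9+4+1+9+7+6+3+8+6+5+9+2+3+8+4+0+7 = 190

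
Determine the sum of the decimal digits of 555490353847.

58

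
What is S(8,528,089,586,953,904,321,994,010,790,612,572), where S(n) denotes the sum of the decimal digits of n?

157

8+5+2+8+0+8+9+5+8+6+9+5+3+9+0+4+3+2+1+9+9+4+0+1+0+7+9+0+6+1+2+5+7+2 = 157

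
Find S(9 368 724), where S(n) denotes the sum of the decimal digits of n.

39

9+3+6+8+7+2+4 = 39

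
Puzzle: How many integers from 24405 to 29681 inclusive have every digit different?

The integers in [24405, 29681] that have every digit different: 24501, 24503, 24506, 24507, 24508, 24509, …, 29680, 29681.
1802 qualify.

1802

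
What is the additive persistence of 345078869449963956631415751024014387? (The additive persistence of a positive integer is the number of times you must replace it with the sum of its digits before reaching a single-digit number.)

345078869449963956631415751024014387 → 167 → 14 → 5 (3 steps)

3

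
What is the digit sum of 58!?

288

58! = 2350561331282878571829474910515074683828862318181142924420699914240000000000000
Sum of its 79 digits: 288.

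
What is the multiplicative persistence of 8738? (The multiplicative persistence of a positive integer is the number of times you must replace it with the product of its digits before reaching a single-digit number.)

8738 → 1344 → 48 → 32 → 6 (4 steps)

4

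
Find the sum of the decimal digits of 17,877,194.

44

1+7+8+7+7+1+9+4 = 44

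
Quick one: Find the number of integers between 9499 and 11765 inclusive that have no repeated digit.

560

The integers in [9499, 11765] that have no repeated digit: 9501, 9502, 9503, 9504, 9506, 9507, …, 10986, 10987.
560 qualify.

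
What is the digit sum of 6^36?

126

6^36 = 10314424798490535546171949056
Sum of its 29 digits: 126.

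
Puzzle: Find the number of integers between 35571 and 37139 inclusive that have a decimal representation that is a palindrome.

15

The integers in [35571, 37139] that have a decimal representation that is a palindrome: 35653, 35753, 35853, 35953, 36063, 36163, …, 36963, 37073.
15 qualify.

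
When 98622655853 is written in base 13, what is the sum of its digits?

98622655853 in base 13 is 93B93641C7.
Digit sum: 9+3+11+9+3+6+4+1+12+7 = 65.

65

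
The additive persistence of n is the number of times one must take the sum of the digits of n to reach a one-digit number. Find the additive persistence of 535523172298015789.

535523172298015789 → 82 → 10 → 1 (3 steps)

3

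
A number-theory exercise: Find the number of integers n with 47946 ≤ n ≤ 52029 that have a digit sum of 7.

10

The integers in [47946, 52029] that have a digit sum of 7: 50002, 50011, 50020, 50101, 50110, 50200, 51001, 51010, 51100, 52000.
10 qualify.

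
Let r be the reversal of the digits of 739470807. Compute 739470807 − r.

31395870

Reverse of 739470807 is 708074937.
739470807 − 708074937 = 31395870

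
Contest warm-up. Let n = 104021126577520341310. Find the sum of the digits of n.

55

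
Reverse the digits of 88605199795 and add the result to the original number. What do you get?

Reverse of 88605199795 is 59799150688.
88605199795 + 59799150688 = 148404350483

148404350483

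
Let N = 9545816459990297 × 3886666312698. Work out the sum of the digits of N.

108

9545816459990297 × 3886666312698 = 37101403262242363085847891306
Sum of its 29 digits: 108.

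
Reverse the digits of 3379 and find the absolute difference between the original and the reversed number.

6354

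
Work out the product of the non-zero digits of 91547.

1260

9×1×5×4×7 = 1260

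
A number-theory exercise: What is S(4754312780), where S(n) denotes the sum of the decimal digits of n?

4+7+5+4+3+1+2+7+8+0 = 41

41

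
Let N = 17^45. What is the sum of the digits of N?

242

17^45 = 23453165165327788911665591944416226304630809183732482257
Sum of its 56 digits: 242.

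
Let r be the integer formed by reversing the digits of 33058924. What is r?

42985033

Reversing 33058924 gives 42985033.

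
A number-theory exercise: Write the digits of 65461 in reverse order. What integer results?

Reversing 65461 gives 16456.

16456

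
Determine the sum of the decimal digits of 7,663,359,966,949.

7+6+6+3+3+5+9+9+6+6+9+4+9 = 82

82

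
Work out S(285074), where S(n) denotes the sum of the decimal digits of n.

26

2+8+5+0+7+4 = 26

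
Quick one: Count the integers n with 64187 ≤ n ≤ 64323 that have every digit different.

The integers in [64187, 64323] that have every digit different: 64187, 64189, 64190, 64192, 64193, 64195, …, 64320, 64321.
64 qualify.

64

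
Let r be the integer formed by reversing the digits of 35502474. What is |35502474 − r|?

Reverse of 35502474 is 47420553.
|35502474 − 47420553| = 11918079

11918079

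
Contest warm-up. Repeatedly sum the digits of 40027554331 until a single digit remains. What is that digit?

7

4+0+0+2+7+5+5+4+3+3+1 = 34
3+4 = 7
(Equivalently, 40027554331 mod 9 = 7.)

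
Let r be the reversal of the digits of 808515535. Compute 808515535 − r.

Reverse of 808515535 is 535515808.
808515535 − 535515808 = 272999727

272999727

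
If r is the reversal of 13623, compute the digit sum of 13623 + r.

Reversal of 13623 is 32631; 13623 + 32631 = 46254.
Digit sum of 46254: 4+6+2+5+4 = 21.

21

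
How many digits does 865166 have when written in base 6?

865166 in base 6 is 30313222, which has 8 digits.

8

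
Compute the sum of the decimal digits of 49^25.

49^25 = 1798465042647412146620280340569649349251249
Sum of its 43 digits: 184.

184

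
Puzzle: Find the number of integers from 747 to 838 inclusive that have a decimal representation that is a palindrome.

10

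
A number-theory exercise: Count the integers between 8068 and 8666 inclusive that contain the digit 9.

114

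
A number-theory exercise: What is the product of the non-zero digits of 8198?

576

8×1×9×8 = 576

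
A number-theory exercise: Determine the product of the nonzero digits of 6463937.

6×4×6×3×9×3×7 = 81648

81648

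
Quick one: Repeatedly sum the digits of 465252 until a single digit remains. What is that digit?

4+6+5+2+5+2 = 24
2+4 = 6

6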